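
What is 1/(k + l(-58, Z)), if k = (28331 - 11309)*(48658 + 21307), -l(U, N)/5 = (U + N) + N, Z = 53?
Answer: 1/1190943990 ≈ 8.3967e-10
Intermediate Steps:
l(U, N) = -10*N - 5*U (l(U, N) = -5*((U + N) + N) = -5*((N + U) + N) = -5*(U + 2*N) = -10*N - 5*U)
k = 1190944230 (k = 17022*69965 = 1190944230)
1/(k + l(-58, Z)) = 1/(1190944230 + (-10*53 - 5*(-58))) = 1/(1190944230 + (-530 + 290)) = 1/(1190944230 - 240) = 1/1190943990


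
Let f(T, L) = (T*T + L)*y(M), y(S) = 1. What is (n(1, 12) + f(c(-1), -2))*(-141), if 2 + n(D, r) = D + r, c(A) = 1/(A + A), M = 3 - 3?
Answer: -5217/4 ≈ -1304.3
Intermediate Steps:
M = 0
c(A) = 1/(2*A)
f(T, L) = L + T**2 (f(T, L) = (T*T + L)*1 = (T**2 + L)*1 = (L + T**2)*1 = L + T**2)
n(D, r) = -2 + D + r (n(D, r) = -2 + (D + r) = -2 + D + r)
(n(1, 12) + f(c(-1), -2))*(-141) = ((-2 + 1 + 12) + (-2 + ((1/2)/(-1))**2))*(-141) = (11 + (-2 + ((1/2)*(-1))**2))*(-141) = (11 + (-2 + (-1/2)**2))*(-141) = (11 + (-2 + 1/4))*(-141) = (11 - 7/4)*(-141) = (37/4)*(-141) = -5217/4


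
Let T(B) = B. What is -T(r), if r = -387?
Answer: 387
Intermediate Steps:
-T(r) = -1*(-387) = 387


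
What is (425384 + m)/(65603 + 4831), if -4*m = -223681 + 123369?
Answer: 75077/11739 ≈ 6.3955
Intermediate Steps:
m = 25078 (m = -(-223681 + 123369)/4 = -¼*(-100312) = 25078)
(425384 + m)/(65603 + 4831) = (425384 + 25078)/(65603 + 4831) = 450462/70434 = 450462*(1/70434) = 75077/11739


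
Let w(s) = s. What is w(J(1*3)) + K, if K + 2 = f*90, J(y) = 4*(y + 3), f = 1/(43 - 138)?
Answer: 400/19 ≈ 21.053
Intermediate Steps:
f = -1/95 (f = 1/(-95) = -1/95 ≈ -0.010526)
J(y) = 12 + 4*y (J(y) = 4*(3 + y) = 12 + 4*y)
K = -56/19 (K = -2 - 1/95*90 = -2 - 18/19 = -56/19 ≈ -2.9474)
w(J(1*3)) + K = (12 + 4*(1*3)) - 56/19 = (12 + 4*3) - 56/19 = (12 + 12) - 56/19 = 24 - 56/19 = 400/19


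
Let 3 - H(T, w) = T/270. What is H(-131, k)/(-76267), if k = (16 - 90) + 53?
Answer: -941/20592090 ≈ -4.5697e-5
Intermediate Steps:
k = -21 (k = -74 + 53 = -21)
H(T, w) = 3 - T/270
H(-131, k)/(-76267) = (3 - 1/270*(-131))/(-76267) = (3 + 131/270)*(-1/76267) = (941/270)*(-1/76267) = -941/20592090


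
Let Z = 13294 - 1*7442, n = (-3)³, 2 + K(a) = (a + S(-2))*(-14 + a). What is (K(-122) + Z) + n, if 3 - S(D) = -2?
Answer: 21735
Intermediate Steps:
S(D) = 5 (S(D) = 3 - 1*(-2) = 3 + 2 = 5)
K(a) = -2 + (-14 + a)*(5 + a) (K(a) = -2 + (a + 5)*(-14 + a) = -2 + (5 + a)*(-14 + a) = -2 + (-14 + a)*(5 + a))
n = -27
Z = 5852 (Z = 13294 - 7442 = 5852)
(K(-122) + Z) + n = ((-72 + (-122)² - 9*(-122)) + 5852) - 27 = ((-72 + 14884 + 1098) + 5852) - 27 = (15910 + 5852) - 27 = 21762 - 27 = 21735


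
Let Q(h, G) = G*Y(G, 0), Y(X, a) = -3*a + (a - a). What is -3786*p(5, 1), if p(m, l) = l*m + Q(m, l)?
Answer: -18930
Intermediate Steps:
Y(X, a) = -3*a (Y(X, a) = -3*a + 0 = -3*a)
Q(h, G) = 0 (Q(h, G) = G*(-3*0) = G*0 = 0)
p(m, l) = l*m (p(m, l) = l*m + 0 = l*m)
-3786*p(5, 1) = -3786*5 = -18930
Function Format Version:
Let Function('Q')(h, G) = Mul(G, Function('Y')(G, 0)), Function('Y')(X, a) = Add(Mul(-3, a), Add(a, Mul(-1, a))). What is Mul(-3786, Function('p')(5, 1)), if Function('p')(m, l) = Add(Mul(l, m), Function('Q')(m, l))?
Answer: -18930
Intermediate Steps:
Function('Y')(X, a) = Mul(-3, a) (Function('Y')(X, a) = Add(Mul(-3, a), 0) = Mul(-3, a))
Function('Q')(h, G) = 0 (Function('Q')(h, G) = Mul(G, Mul(-3, 0)) = Mul(G, 0) = 0)
Function('p')(m, l) = Mul(l, m) (Function('p')(m, l) = Add(Mul(l, m), 0) = Mul(l, m))
Mul(-3786, Function('p')(5, 1)) = Mul(-3786, Mul(1, 5)) = Mul(-3786, 5) = -18930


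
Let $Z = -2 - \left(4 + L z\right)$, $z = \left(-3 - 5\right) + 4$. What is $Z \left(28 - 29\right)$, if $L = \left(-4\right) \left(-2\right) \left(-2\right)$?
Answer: $70$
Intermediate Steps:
$z = -4$ ($z = -8 + 4 = -4$)
$L = -16$ ($L = 8 \left(-2\right) = -16$)
$Z = -70$ ($Z = -2 - \left(4 - -64\right) = -2 - \left(4 + 64\right) = -2 - 68 = -70$)
$Z \left(28 - 29\right) = - 70 \left(28 - 29\right) = \left(-70\right) \left(-1\right) = 70$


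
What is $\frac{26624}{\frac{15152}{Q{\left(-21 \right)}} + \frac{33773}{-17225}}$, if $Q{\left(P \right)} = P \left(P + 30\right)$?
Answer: $- \frac{86675097600}{267376297} \approx -324.17$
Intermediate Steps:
$Q{\left(P \right)} = P \left(30 + P\right)$
$\frac{26624}{\frac{15152}{Q{\left(-21 \right)}} + \frac{33773}{-17225}} = \frac{26624}{\frac{15152}{\left(-21\right) \left(30 - 21\right)} + \frac{33773}{-17225}} = \frac{26624}{\frac{15152}{\left(-21\right) 9} + 33773 \left(- \frac{1}{17225}\right)} = \frac{26624}{\frac{15152}{-189} - \frac{33773}{17225}} = \frac{26624}{15152 \left(- \frac{1}{189}\right) - \frac{33773}{17225}} = \frac{26624}{- \frac{15152}{189} - \frac{33773}{17225}} = \frac{26624}{- \frac{267376297}{3255525}} = 26624 \left(- \frac{3255525}{267376297}\right) = - \frac{86675097600}{267376297}$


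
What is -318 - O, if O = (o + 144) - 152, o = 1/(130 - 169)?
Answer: -12089/39 ≈ -309.97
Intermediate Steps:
o = -1/39 (o = 1/(-39) = -1/39 ≈ -0.025641)
O = -313/39 (O = (-1/39 + 144) - 152 = 5615/39 - 152 = -313/39 ≈ -8.0256)
-318 - O = -318 - 1*(-313/39) = -318 + 313/39 = -12089/39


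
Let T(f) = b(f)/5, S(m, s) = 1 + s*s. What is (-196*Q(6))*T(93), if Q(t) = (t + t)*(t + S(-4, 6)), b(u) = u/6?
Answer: -1567608/5 ≈ -3.1352e+5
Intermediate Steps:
S(m, s) = 1 + s**2
b(u) = u/6 (b(u) = u*(1/6) = u/6)
Q(t) = 2*t*(37 + t) (Q(t) = (t + t)*(t + (1 + 6**2)) = (2*t)*(t + (1 + 36)) = (2*t)*(t + 37) = (2*t)*(37 + t) = 2*t*(37 + t))
T(f) = f/30 (T(f) = (f/6)/5 = (f/6)*(1/5) = f/30)
(-196*Q(6))*T(93) = (-392*6*(37 + 6))*((1/30)*93) = -392*6*43*(31/10) = -196*516*(31/10) = -101136*31/10 = -1567608/5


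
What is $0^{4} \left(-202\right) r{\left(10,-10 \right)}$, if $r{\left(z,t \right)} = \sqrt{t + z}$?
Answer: $0$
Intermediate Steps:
$0^{4} \left(-202\right) r{\left(10,-10 \right)} = 0^{4} \left(-202\right) \sqrt{-10 + 10} = 0 \left(-202\right) \sqrt{0} = 0 \cdot 0 = 0$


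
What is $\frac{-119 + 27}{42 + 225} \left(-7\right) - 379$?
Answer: $- \frac{100549}{267} \approx -376.59$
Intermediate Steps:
$\frac{-119 + 27}{42 + 225} \left(-7\right) - 379 = - \frac{92}{267} \left(-7\right) - 379 = \left(-92\right) \frac{1}{267} \left(-7\right) - 379 = \left(- \frac{92}{267}\right) \left(-7\right) - 379 = \frac{644}{267} - 379 = - \frac{100549}{267}$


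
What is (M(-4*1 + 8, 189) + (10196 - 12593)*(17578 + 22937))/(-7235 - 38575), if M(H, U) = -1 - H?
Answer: 9711446/4581 ≈ 2119.9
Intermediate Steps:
(M(-4*1 + 8, 189) + (10196 - 12593)*(17578 + 22937))/(-7235 - 38575) = ((-1 - (-4*1 + 8)) + (10196 - 12593)*(17578 + 22937))/(-7235 - 38575) = ((-1 - (-4 + 8)) - 2397*40515)/(-45810) = ((-1 - 1*4) - 97114455)*(-1/45810) = ((-1 - 4) - 97114455)*(-1/45810) = (-5 - 97114455)*(-1/45810) = -97114460*(-1/45810) = 9711446/4581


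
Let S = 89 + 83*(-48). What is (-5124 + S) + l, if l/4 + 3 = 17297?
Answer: 60157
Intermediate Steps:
S = -3895 (S = 89 - 3984 = -3895)
l = 69176 (l = -12 + 4*17297 = -12 + 69188 = 69176)
(-5124 + S) + l = (-5124 - 3895) + 69176 = -9019 + 69176 = 60157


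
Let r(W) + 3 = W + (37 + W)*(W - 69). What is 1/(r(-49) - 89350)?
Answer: -1/87986 ≈ -1.1365e-5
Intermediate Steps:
r(W) = -3 + W + (-69 + W)*(37 + W) (r(W) = -3 + (W + (37 + W)*(W - 69)) = -3 + (W + (37 + W)*(-69 + W)) = -3 + (W + (-69 + W)*(37 + W)) = -3 + W + (-69 + W)*(37 + W))
1/(r(-49) - 89350) = 1/((-2556 + (-49)² - 31*(-49)) - 89350) = 1/((-2556 + 2401 + 1519) - 89350) = 1/(1364 - 89350) = 1/(-87986) = -1/87986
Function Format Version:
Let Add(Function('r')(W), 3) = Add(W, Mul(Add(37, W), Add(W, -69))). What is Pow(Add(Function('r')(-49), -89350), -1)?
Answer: Rational(-1, 87986) ≈ -1.1365e-5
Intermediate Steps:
Function('r')(W) = Add(-3, W, Mul(Add(-69, W), Add(37, W))) (Function('r')(W) = Add(-3, Add(W, Mul(Add(37, W), Add(W, -69)))) = Add(-3, Add(W, Mul(Add(37, W), Add(-69, W)))) = Add(-3, Add(W, Mul(Add(-69, W), Add(37, W)))) = Add(-3, W, Mul(Add(-69, W), Add(37, W))))
Pow(Add(Function('r')(-49), -89350), -1) = Pow(Add(Add(-2556, Pow(-49, 2), Mul(-31, -49)), -89350), -1) = Pow(Add(Add(-2556, 2401, 1519), -89350), -1) = Pow(Add(1364, -89350), -1) = Pow(-87986, -1) = Rational(-1, 87986)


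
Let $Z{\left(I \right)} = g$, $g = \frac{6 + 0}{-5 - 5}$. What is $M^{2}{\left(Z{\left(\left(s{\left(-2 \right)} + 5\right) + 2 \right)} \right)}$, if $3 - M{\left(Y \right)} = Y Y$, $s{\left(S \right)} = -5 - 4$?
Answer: $\frac{4356}{625} \approx 6.9696$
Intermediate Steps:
$s{\left(S \right)} = -9$ ($s{\left(S \right)} = -5 - 4 = -9$)
$g = - \frac{3}{5}$ ($g = \frac{6}{-10} = 6 \left(- \frac{1}{10}\right) = - \frac{3}{5} \approx -0.6$)
$Z{\left(I \right)} = - \frac{3}{5}$
$M{\left(Y \right)} = 3 - Y^{2}$ ($M{\left(Y \right)} = 3 - Y Y = 3 - Y^{2}$)
$M^{2}{\left(Z{\left(\left(s{\left(-2 \right)} + 5\right) + 2 \right)} \right)} = \left(3 - \left(- \frac{3}{5}\right)^{2}\right)^{2} = \left(3 - \frac{9}{25}\right)^{2} = \left(\frac{66}{25}\right)^{2} = \frac{4356}{625}$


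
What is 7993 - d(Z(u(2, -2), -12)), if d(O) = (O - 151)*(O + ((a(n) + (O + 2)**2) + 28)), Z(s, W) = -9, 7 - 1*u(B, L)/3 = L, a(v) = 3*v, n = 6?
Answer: 21753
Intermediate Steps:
u(B, L) = 21 - 3*L
d(O) = (-151 + O)*(46 + O + (2 + O)**2) (d(O) = (O - 151)*(O + ((3*6 + (O + 2)**2) + 28)) = (-151 + O)*(O + ((18 + (2 + O)**2) + 28)) = (-151 + O)*(O + (46 + (2 + O)**2)) = (-151 + O)*(46 + O + (2 + O)**2))
7993 - d(Z(u(2, -2), -12)) = 7993 - (-7550 + (-9)**3 - 705*(-9) - 146*(-9)**2) = 7993 - (-7550 - 729 + 6345 - 146*81) = 7993 - (-7550 - 729 + 6345 - 11826) = 7993 - 1*(-13760) = 7993 + 13760 = 21753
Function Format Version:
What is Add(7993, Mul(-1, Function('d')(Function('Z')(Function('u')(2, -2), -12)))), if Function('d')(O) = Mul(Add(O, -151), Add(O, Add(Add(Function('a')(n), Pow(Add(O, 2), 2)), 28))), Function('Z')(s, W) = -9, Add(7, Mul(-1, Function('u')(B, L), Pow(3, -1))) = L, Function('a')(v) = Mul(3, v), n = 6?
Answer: 21753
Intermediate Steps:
Function('u')(B, L) = Add(21, Mul(-3, L))
Function('d')(O) = Mul(Add(-151, O), Add(46, O, Pow(Add(2, O), 2))) (Function('d')(O) = Mul(Add(O, -151), Add(O, Add(Add(Mul(3, 6), Pow(Add(O, 2), 2)), 28))) = Mul(Add(-151, O), Add(O, Add(Add(18, Pow(Add(2, O), 2)), 28))) = Mul(Add(-151, O), Add(O, Add(46, Pow(Add(2, O), 2)))) = Mul(Add(-151, O), Add(46, O, Pow(Add(2, O), 2))))
Add(7993, Mul(-1, Function('d')(Function('Z')(Function('u')(2, -2), -12)))) = Add(7993, Mul(-1, Add(-7550, Pow(-9, 3), Mul(-705, -9), Mul(-146, Pow(-9, 2))))) = Add(7993, Mul(-1, Add(-7550, -729, 6345, Mul(-146, 81)))) = Add(7993, Mul(-1, Add(-7550, -729, 6345, -11826))) = Add(7993, Mul(-1, -13760)) = Add(7993, 13760) = 21753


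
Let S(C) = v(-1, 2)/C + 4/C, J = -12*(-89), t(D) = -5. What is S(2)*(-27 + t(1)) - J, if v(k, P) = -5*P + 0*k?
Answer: -972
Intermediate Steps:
v(k, P) = -5*P (v(k, P) = -5*P + 0 = -5*P)
J = 1068
S(C) = -6/C (S(C) = (-5*2)/C + 4/C = -10/C + 4/C = -6/C)
S(2)*(-27 + t(1)) - J = (-6/2)*(-27 - 5) - 1*1068 = -6*1/2*(-32) - 1068 = -3*(-32) - 1068 = 96 - 1068 = -972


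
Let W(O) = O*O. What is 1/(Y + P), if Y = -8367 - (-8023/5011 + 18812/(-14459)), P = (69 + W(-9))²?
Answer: 72454049/1024203346006 ≈ 7.0742e-5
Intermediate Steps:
W(O) = O²
P = 22500 (P = (69 + (-9)²)² = (69 + 81)² = 150² = 22500)
Y = -606012756494/72454049 (Y = -8367 - (-8023*1/5011 + 18812*(-1/14459)) = -8367 - (-8023/5011 - 18812/14459) = -8367 - 1*(-210271489/72454049) = -8367 + 210271489/72454049 = -606012756494/72454049 ≈ -8364.1)
1/(Y + P) = 1/(-606012756494/72454049 + 22500) = 1/(1024203346006/72454049) = 72454049/1024203346006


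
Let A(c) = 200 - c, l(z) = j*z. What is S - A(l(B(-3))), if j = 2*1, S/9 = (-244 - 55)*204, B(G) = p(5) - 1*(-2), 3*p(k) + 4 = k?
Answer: -1647478/3 ≈ -5.4916e+5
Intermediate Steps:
p(k) = -4/3 + k/3
B(G) = 7/3 (B(G) = (-4/3 + (⅓)*5) - 1*(-2) = (-4/3 + 5/3) + 2 = ⅓ + 2 = 7/3)
S = -548964 (S = 9*((-244 - 55)*204) = 9*(-299*204) = 9*(-60996) = -548964)
j = 2
l(z) = 2*z
S - A(l(B(-3))) = -548964 - (200 - 2*7/3) = -548964 - (200 - 1*14/3) = -548964 - (200 - 14/3) = -548964 - 1*586/3 = -548964 - 586/3 = -1647478/3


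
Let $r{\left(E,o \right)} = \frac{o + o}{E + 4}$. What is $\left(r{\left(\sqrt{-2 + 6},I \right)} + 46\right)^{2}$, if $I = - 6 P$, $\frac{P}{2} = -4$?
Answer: $3844$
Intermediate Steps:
$P = -8$ ($P = 2 \left(-4\right) = -8$)
$I = 48$ ($I = \left(-6\right) \left(-8\right) = 48$)
$r{\left(E,o \right)} = \frac{2 o}{4 + E}$
$\left(r{\left(\sqrt{-2 + 6},I \right)} + 46\right)^{2} = \left(2 \cdot 48 \frac{1}{4 + \sqrt{-2 + 6}} + 46\right)^{2} = \left(2 \cdot 48 \frac{1}{4 + \sqrt{4}} + 46\right)^{2} = \left(2 \cdot 48 \frac{1}{4 + 2} + 46\right)^{2} = \left(2 \cdot 48 \cdot \frac{1}{6} + 46\right)^{2} = \left(16 + 46\right)^{2} = 62^{2} = 3844$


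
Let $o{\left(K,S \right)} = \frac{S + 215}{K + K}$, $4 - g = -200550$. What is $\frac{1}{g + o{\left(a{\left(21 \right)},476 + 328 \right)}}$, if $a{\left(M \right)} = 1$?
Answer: $\frac{2}{402127} \approx 4.9736 \cdot 10^{-6}$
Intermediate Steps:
$g = 200554$ ($g = 4 - -200550 = 4 + 200550 = 200554$)
$o{\left(K,S \right)} = \frac{215 + S}{2 K}$
$\frac{1}{g + o{\left(a{\left(21 \right)},476 + 328 \right)}} = \frac{1}{200554 + \frac{215 + \left(476 + 328\right)}{2 \cdot 1}} = \frac{1}{200554 + \frac{1}{2} \cdot 1 \left(215 + 804\right)} = \frac{1}{200554 + \frac{1}{2} \cdot 1 \cdot 1019} = \frac{1}{200554 + \frac{1019}{2}} = \frac{1}{\frac{402127}{2}} = \frac{2}{402127}$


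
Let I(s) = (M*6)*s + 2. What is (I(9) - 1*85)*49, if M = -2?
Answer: -9359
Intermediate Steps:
I(s) = 2 - 12*s (I(s) = (-2*6)*s + 2 = -12*s + 2 = 2 - 12*s)
(I(9) - 1*85)*49 = ((2 - 12*9) - 1*85)*49 = ((2 - 108) - 85)*49 = (-106 - 85)*49 = -191*49 = -9359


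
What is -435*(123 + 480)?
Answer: -262305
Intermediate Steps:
-435*(123 + 480) = -435*603 = -262305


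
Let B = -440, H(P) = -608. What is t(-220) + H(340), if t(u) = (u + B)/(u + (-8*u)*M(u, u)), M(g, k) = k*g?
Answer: -235416995/387199 ≈ -608.00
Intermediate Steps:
M(g, k) = g*k
t(u) = (-440 + u)/(u - 8*u³) (t(u) = (u - 440)/(u + (-8*u)*(u*u)) = (-440 + u)/(u + (-8*u)*u²) = (-440 + u)/(u - 8*u³))
t(-220) + H(340) = (440 - 1*(-220))/(-1*(-220) + 8*(-220)³) - 608 = (440 + 220)/(220 + 8*(-10648000)) - 608 = 660/(220 - 85184000) - 608 = 660/(-85183780) - 608 = -1/85183780*660 - 608 = -3/387199 - 608 = -235416995/387199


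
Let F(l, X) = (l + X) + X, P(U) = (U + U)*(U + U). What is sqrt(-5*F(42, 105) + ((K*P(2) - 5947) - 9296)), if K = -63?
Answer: I*sqrt(17511) ≈ 132.33*I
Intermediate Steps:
P(U) = 4*U**2 (P(U) = (2*U)*(2*U) = 4*U**2)
F(l, X) = l + 2*X (F(l, X) = (X + l) + X = l + 2*X)
sqrt(-5*F(42, 105) + ((K*P(2) - 5947) - 9296)) = sqrt(-5*(42 + 2*105) + ((-252*2**2 - 5947) - 9296)) = sqrt(-5*(42 + 210) + ((-252*4 - 5947) - 9296)) = sqrt(-5*252 + ((-63*16 - 5947) - 9296)) = sqrt(-1260 + ((-1008 - 5947) - 9296)) = sqrt(-1260 + (-6955 - 9296)) = sqrt(-1260 - 16251) = sqrt(-17511) = I*sqrt(17511)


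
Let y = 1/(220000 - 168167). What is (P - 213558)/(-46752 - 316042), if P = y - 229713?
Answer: 11488032871/9402350701 ≈ 1.2218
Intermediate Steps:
y = 1/51833 ≈ 1.9293e-5
P = -11906713928/51833 (P = 1/51833 - 229713 = -11906713928/51833 ≈ -2.2971e+5)
(P - 213558)/(-46752 - 316042) = (-11906713928/51833 - 213558)/(-46752 - 316042) = -22976065742/51833/(-362794) = -22976065742/51833*(-1/362794) = 11488032871/9402350701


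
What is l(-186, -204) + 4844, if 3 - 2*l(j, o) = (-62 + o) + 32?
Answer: 9925/2 ≈ 4962.5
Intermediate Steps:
l(j, o) = 33/2 - o/2 (l(j, o) = 3/2 - ((-62 + o) + 32)/2 = 3/2 - (-30 + o)/2 = 3/2 + (15 - o/2) = 33/2 - o/2)
l(-186, -204) + 4844 = (33/2 - ½*(-204)) + 4844 = (33/2 + 102) + 4844 = 237/2 + 4844 = 9925/2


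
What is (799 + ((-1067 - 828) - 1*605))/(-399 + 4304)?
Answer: -1701/3905 ≈ -0.43560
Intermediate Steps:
(799 + ((-1067 - 828) - 1*605))/(-399 + 4304) = (799 + (-1895 - 605))/3905 = (799 - 2500)*(1/3905) = -1701*1/3905 = -1701/3905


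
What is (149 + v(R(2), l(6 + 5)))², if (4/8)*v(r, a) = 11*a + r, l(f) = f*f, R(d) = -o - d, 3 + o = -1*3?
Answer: 7946761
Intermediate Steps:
o = -6 (o = -3 - 1*3 = -3 - 3 = -6)
R(d) = 6 - d (R(d) = -1*(-6) - d = 6 - d)
l(f) = f²
v(r, a) = 2*r + 22*a (v(r, a) = 2*(11*a + r) = 2*(r + 11*a) = 2*r + 22*a)
(149 + v(R(2), l(6 + 5)))² = (149 + (2*(6 - 1*2) + 22*(6 + 5)²))² = (149 + (2*(6 - 2) + 22*11²))² = (149 + (2*4 + 22*121))² = (149 + (8 + 2662))² = (149 + 2670)² = 2819² = 7946761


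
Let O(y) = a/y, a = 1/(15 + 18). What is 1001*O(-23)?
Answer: -91/69 ≈ -1.3188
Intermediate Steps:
a = 1/33 ≈ 0.030303
O(y) = 1/(33*y)
1001*O(-23) = 1001*((1/33)/(-23)) = 1001*((1/33)*(-1/23)) = 1001*(-1/759) = -91/69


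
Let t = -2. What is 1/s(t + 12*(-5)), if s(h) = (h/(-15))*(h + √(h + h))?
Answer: -15/3968 - 15*I*√31/123008 ≈ -0.0037802 - 0.00067895*I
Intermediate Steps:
s(h) = -h*(h + √2*√h)/15 (s(h) = (h*(-1/15))*(h + √(2*h)) = (-h/15)*(h + √2*√h) = -h*(h + √2*√h)/15)
1/s(t + 12*(-5)) = 1/(-(-2 + 12*(-5))²/15 - √2*(-2 + 12*(-5))^(3/2)/15) = 1/(-(-2 - 60)²/15 - √2*(-2 - 60)^(3/2)/15) = 1/(-1/15*(-62)² - √2*(-62)^(3/2)/15) = 1/(-1/15*3844 - √2*(-62*I*√62)/15) = 1/(-3844/15 + 124*I*√31/15)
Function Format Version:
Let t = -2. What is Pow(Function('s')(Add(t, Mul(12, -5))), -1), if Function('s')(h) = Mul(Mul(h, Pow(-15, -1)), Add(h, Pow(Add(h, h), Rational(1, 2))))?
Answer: Add(Rational(-15, 3968), Mul(Rational(-15, 123008), I, Pow(31, Rational(1, 2)))) ≈ Add(-0.0037802, Mul(-0.00067895, I))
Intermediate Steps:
Function('s')(h) = Mul(Rational(-1, 15), h, Add(h, Mul(Pow(2, Rational(1, 2)), Pow(h, Rational(1, 2))))) (Function('s')(h) = Mul(Mul(h, Rational(-1, 15)), Add(h, Pow(Mul(2, h), Rational(1, 2)))) = Mul(Mul(Rational(-1, 15), h), Add(h, Mul(Pow(2, Rational(1, 2)), Pow(h, Rational(1, 2))))) = Mul(Rational(-1, 15), h, Add(h, Mul(Pow(2, Rational(1, 2)), Pow(h, Rational(1, 2))))))
Pow(Function('s')(Add(t, Mul(12, -5))), -1) = Pow(Add(Mul(Rational(-1, 15), Pow(Add(-2, Mul(12, -5)), 2)), Mul(Rational(-1, 15), Pow(2, Rational(1, 2)), Pow(Add(-2, Mul(12, -5)), Rational(3, 2)))), -1) = Pow(Add(Mul(Rational(-1, 15), Pow(Add(-2, -60), 2)), Mul(Rational(-1, 15), Pow(2, Rational(1, 2)), Pow(Add(-2, -60), Rational(3, 2)))), -1) = Pow(Add(Mul(Rational(-1, 15), Pow(-62, 2)), Mul(Rational(-1, 15), Pow(2, Rational(1, 2)), Pow(-62, Rational(3, 2)))), -1) = Pow(Add(Mul(Rational(-1, 15), 3844), Mul(Rational(-1, 15), Pow(2, Rational(1, 2)), Mul(-62, I, Pow(62, Rational(1, 2))))), -1) = Pow(Add(Rational(-3844, 15), Mul(Rational(124, 15), I, Pow(31, Rational(1, 2)))), -1)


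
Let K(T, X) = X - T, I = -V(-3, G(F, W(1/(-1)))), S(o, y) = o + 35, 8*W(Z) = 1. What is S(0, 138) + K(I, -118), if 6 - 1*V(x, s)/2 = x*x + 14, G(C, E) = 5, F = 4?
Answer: -117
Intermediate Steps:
W(Z) = ⅛ (W(Z) = (⅛)*1 = ⅛)
S(o, y) = 35 + o
V(x, s) = -16 - 2*x² (V(x, s) = 12 - 2*(x*x + 14) = 12 - 2*(x² + 14) = 12 - 2*(14 + x²) = 12 + (-28 - 2*x²) = -16 - 2*x²)
I = 34 (I = -(-16 - 2*(-3)²) = -(-16 - 2*9) = -(-16 - 18) = -1*(-34) = 34)
S(0, 138) + K(I, -118) = (35 + 0) + (-118 - 1*34) = 35 + (-118 - 34) = 35 - 152 = -117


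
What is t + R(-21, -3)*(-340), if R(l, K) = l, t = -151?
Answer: 6989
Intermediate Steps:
t + R(-21, -3)*(-340) = -151 - 21*(-340) = -151 + 7140 = 6989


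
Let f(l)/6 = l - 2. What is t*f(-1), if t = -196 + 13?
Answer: 3294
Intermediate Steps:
t = -183
f(l) = -12 + 6*l (f(l) = 6*(l - 2) = 6*(-2 + l) = -12 + 6*l)
t*f(-1) = -183*(-12 + 6*(-1)) = -183*(-12 - 6) = -183*(-18) = 3294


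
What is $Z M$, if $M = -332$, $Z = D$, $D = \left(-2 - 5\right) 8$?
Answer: $18592$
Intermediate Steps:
$D = -56$ ($D = \left(-7\right) 8 = -56$)
$Z = -56$
$Z M = \left(-56\right) \left(-332\right) = 18592$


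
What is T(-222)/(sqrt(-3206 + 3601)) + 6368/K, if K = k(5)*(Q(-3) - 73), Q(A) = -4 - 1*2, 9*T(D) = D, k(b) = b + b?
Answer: -3184/395 - 74*sqrt(395)/1185 ≈ -9.3019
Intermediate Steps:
k(b) = 2*b
T(D) = D/9
Q(A) = -6 (Q(A) = -4 - 2 = -6)
K = -790 (K = (2*5)*(-6 - 73) = 10*(-79) = -790)
T(-222)/(sqrt(-3206 + 3601)) + 6368/K = ((1/9)*(-222))/(sqrt(-3206 + 3601)) + 6368/(-790) = -74*sqrt(395)/395/3 + 6368*(-1/790) = -74*sqrt(395)/1185 - 3184/395 = -3184/395 - 74*sqrt(395)/1185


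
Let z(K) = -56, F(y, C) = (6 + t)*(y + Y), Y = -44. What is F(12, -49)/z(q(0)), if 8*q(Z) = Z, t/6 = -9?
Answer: -192/7 ≈ -27.429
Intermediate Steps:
t = -54 (t = 6*(-9) = -54)
F(y, C) = 2112 - 48*y (F(y, C) = (6 - 54)*(y - 44) = -48*(-44 + y) = 2112 - 48*y)
q(Z) = Z/8
F(12, -49)/z(q(0)) = (2112 - 48*12)/(-56) = (2112 - 576)*(-1/56) = 1536*(-1/56) = -192/7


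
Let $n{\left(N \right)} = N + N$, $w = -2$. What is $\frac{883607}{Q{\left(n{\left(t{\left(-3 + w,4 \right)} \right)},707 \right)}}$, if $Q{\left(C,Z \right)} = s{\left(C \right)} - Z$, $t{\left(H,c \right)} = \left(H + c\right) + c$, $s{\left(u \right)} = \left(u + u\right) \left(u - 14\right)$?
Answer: $- \frac{883607}{803} \approx -1100.4$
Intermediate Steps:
$s{\left(u \right)} = 2 u \left(-14 + u\right)$
$t{\left(H,c \right)} = H + 2 c$
$n{\left(N \right)} = 2 N$
$Q{\left(C,Z \right)} = - Z + 2 C \left(-14 + C\right)$ ($Q{\left(C,Z \right)} = 2 C \left(-14 + C\right) - Z = - Z + 2 C \left(-14 + C\right)$)
$\frac{883607}{Q{\left(n{\left(t{\left(-3 + w,4 \right)} \right)},707 \right)}} = \frac{883607}{\left(-1\right) 707 + 2 \cdot 2 \left(\left(-3 - 2\right) + 2 \cdot 4\right) \left(-14 + 2 \left(\left(-3 - 2\right) + 2 \cdot 4\right)\right)} = \frac{883607}{-707 + 2 \cdot 2 \left(-5 + 8\right) \left(-14 + 2 \left(-5 + 8\right)\right)} = \frac{883607}{-707 + 2 \cdot 2 \cdot 3 \left(-14 + 2 \cdot 3\right)} = \frac{883607}{-707 + 2 \cdot 6 \left(-14 + 6\right)} = \frac{883607}{-707 + 2 \cdot 6 \left(-8\right)} = \frac{883607}{-707 - 96} = \frac{883607}{-803} = 883607 \left(- \frac{1}{803}\right) = - \frac{883607}{803}$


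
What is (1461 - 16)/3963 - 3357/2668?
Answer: -9448531/10573284 ≈ -0.89362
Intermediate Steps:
(1461 - 16)/3963 - 3357/2668 = 1445*(1/3963) - 3357*1/2668 = 1445/3963 - 3357/2668 = -9448531/10573284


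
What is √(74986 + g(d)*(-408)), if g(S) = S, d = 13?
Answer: √69682 ≈ 263.97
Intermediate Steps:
√(74986 + g(d)*(-408)) = √(74986 + 13*(-408)) = √(74986 - 5304) = √69682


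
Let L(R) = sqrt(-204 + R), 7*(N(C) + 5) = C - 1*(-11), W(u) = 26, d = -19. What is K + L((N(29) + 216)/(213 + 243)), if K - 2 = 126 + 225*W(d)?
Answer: 5978 + I*sqrt(518421498)/1596 ≈ 5978.0 + 14.266*I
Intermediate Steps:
N(C) = -24/7 + C/7 (N(C) = -5 + (C - 1*(-11))/7 = -5 + (C + 11)/7 = -5 + (11 + C)/7 = -5 + (11/7 + C/7) = -24/7 + C/7)
K = 5978 (K = 2 + (126 + 225*26) = 2 + (126 + 5850) = 2 + 5976 = 5978)
K + L((N(29) + 216)/(213 + 243)) = 5978 + sqrt(-204 + ((-24/7 + (1/7)*29) + 216)/(213 + 243)) = 5978 + sqrt(-204 + ((-24/7 + 29/7) + 216)/456) = 5978 + sqrt(-204 + (5/7 + 216)*(1/456)) = 5978 + sqrt(-204 + (1517/7)*(1/456)) = 5978 + sqrt(-204 + 1517/3192) = 5978 + sqrt(-649651/3192) = 5978 + I*sqrt(518421498)/1596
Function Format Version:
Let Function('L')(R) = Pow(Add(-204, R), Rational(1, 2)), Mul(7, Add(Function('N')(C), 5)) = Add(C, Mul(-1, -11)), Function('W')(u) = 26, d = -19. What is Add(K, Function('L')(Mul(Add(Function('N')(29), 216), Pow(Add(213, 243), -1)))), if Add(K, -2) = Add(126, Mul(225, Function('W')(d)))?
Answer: Add(5978, Mul(Rational(1, 1596), I, Pow(518421498, Rational(1, 2)))) ≈ Add(5978.0, Mul(14.266, I))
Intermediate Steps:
Function('N')(C) = Add(Rational(-24, 7), Mul(Rational(1, 7), C)) (Function('N')(C) = Add(-5, Mul(Rational(1, 7), Add(C, Mul(-1, -11)))) = Add(-5, Mul(Rational(1, 7), Add(C, 11))) = Add(-5, Mul(Rational(1, 7), Add(11, C))) = Add(-5, Add(Rational(11, 7), Mul(Rational(1, 7), C))) = Add(Rational(-24, 7), Mul(Rational(1, 7), C)))
K = 5978 (K = Add(2, Add(126, Mul(225, 26))) = Add(2, Add(126, 5850)) = Add(2, 5976) = 5978)
Add(K, Function('L')(Mul(Add(Function('N')(29), 216), Pow(Add(213, 243), -1)))) = Add(5978, Pow(Add(-204, Mul(Add(Add(Rational(-24, 7), Mul(Rational(1, 7), 29)), 216), Pow(Add(213, 243), -1))), Rational(1, 2))) = Add(5978, Pow(Add(-204, Mul(Add(Add(Rational(-24, 7), Rational(29, 7)), 216), Pow(456, -1))), Rational(1, 2))) = Add(5978, Pow(Add(-204, Mul(Add(Rational(5, 7), 216), Rational(1, 456))), Rational(1, 2))) = Add(5978, Pow(Add(-204, Mul(Rational(1517, 7), Rational(1, 456))), Rational(1, 2))) = Add(5978, Pow(Add(-204, Rational(1517, 3192)), Rational(1, 2))) = Add(5978, Pow(Rational(-649651, 3192), Rational(1, 2))) = Add(5978, Mul(Rational(1, 1596), I, Pow(518421498, Rational(1, 2))))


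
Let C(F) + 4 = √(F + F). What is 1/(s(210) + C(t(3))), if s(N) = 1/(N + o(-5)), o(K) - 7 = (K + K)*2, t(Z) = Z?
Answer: -155039/386515 - 38809*√6/386515 ≈ -0.64707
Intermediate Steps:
o(K) = 7 + 4*K (o(K) = 7 + (K + K)*2 = 7 + (2*K)*2 = 7 + 4*K)
C(F) = -4 + √2*√F (C(F) = -4 + √(F + F) = -4 + √(2*F) = -4 + √2*√F)
s(N) = 1/(-13 + N) (s(N) = 1/(N + (7 + 4*(-5))) = 1/(N + (7 - 20)) = 1/(N - 13) = 1/(-13 + N))
1/(s(210) + C(t(3))) = 1/(1/(-13 + 210) + (-4 + √2*√3)) = 1/(1/197 + (-4 + √6)) = 1/(-787/197 + √6)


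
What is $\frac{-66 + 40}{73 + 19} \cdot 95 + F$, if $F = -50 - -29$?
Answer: $- \frac{2201}{46} \approx -47.848$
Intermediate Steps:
$F = -21$ ($F = -50 + 29 = -21$)
$\frac{-66 + 40}{73 + 19} \cdot 95 + F = \frac{-66 + 40}{73 + 19} \cdot 95 - 21 = - \frac{26}{92} \cdot 95 - 21 = \left(-26\right) \frac{1}{92} \cdot 95 - 21 = \left(- \frac{13}{46}\right) 95 - 21 = - \frac{1235}{46} - 21 = - \frac{2201}{46}$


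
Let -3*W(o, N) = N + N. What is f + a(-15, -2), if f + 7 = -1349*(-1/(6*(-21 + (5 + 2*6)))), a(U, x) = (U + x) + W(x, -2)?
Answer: -631/8 ≈ -78.875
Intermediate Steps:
W(o, N) = -2*N/3 (W(o, N) = -(N + N)/3 = -2*N/3)
a(U, x) = 4/3 + U + x (a(U, x) = (U + x) - ⅔*(-2) = (U + x) + 4/3 = 4/3 + U + x)
f = -1517/24 (f = -7 - 1349*(-1/(6*(-21 + (5 + 2*6)))) = -7 - 1349*(-1/(6*(-21 + (5 + 12)))) = -7 - 1349*(-1/(6*(-21 + 17))) = -7 - 1349/((-6*(-4))) = -7 - 1349/24 = -1517/24 ≈ -63.208)
f + a(-15, -2) = -1517/24 + (4/3 - 15 - 2) = -1517/24 - 47/3 = -631/8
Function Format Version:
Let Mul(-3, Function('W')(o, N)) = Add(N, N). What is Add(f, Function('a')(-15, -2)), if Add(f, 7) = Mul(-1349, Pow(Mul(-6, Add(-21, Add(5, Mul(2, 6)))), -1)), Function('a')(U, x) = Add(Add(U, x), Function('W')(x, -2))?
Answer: Rational(-631, 8) ≈ -78.875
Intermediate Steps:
Function('W')(o, N) = Mul(Rational(-2, 3), N) (Function('W')(o, N) = Mul(Rational(-1, 3), Add(N, N)) = Mul(Rational(-1, 3), Mul(2, N)) = Mul(Rational(-2, 3), N))
Function('a')(U, x) = Add(Rational(4, 3), U, x) (Function('a')(U, x) = Add(Add(U, x), Mul(Rational(-2, 3), -2)) = Add(Add(U, x), Rational(4, 3)) = Add(Rational(4, 3), U, x))
f = Rational(-1517, 24) (f = Add(-7, Mul(-1349, Pow(Mul(-6, Add(-21, Add(5, Mul(2, 6)))), -1))) = Add(-7, Mul(-1349, Pow(Mul(-6, Add(-21, Add(5, 12))), -1))) = Add(-7, Mul(-1349, Pow(Mul(-6, Add(-21, 17)), -1))) = Add(-7, Mul(-1349, Pow(Mul(-6, -4), -1))) = Add(-7, Mul(-1349, Pow(24, -1))) = Add(-7, Mul(-1349, Rational(1, 24))) = Add(-7, Rational(-1349, 24)) = Rational(-1517, 24) ≈ -63.208)
Add(f, Function('a')(-15, -2)) = Add(Rational(-1517, 24), Add(Rational(4, 3), -15, -2)) = Add(Rational(-1517, 24), Rational(-47, 3)) = Rational(-631, 8)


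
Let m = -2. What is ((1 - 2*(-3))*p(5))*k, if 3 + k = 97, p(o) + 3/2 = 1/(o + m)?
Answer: -2303/3 ≈ -767.67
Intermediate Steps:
p(o) = -3/2 + 1/(-2 + o) (p(o) = -3/2 + 1/(o - 2) = -3/2 + 1/(-2 + o))
k = 94 (k = -3 + 97 = 94)
((1 - 2*(-3))*p(5))*k = ((1 - 2*(-3))*((8 - 3*5)/(2*(-2 + 5))))*94 = ((1 + 6)*((½)*(8 - 15)/3))*94 = (7*((½)*(⅓)*(-7)))*94 = (7*(-7/6))*94 = -49/6*94 = -2303/3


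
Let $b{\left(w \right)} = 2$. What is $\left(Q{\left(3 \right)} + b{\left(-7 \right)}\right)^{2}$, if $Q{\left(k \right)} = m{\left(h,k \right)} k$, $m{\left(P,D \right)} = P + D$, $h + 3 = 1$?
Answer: $25$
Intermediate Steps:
$h = -2$ ($h = -3 + 1 = -2$)
$m{\left(P,D \right)} = D + P$
$Q{\left(k \right)} = k \left(-2 + k\right)$ ($Q{\left(k \right)} = \left(k - 2\right) k = \left(-2 + k\right) k = k \left(-2 + k\right)$)
$\left(Q{\left(3 \right)} + b{\left(-7 \right)}\right)^{2} = \left(3 \left(-2 + 3\right) + 2\right)^{2} = \left(3 \cdot 1 + 2\right)^{2} = \left(3 + 2\right)^{2} = 5^{2} = 25$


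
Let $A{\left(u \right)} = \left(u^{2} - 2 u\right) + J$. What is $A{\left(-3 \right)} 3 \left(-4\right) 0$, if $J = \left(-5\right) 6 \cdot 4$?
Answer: $0$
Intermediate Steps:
$J = -120$ ($J = \left(-30\right) 4 = -120$)
$A{\left(u \right)} = -120 + u^{2} - 2 u$ ($A{\left(u \right)} = \left(u^{2} - 2 u\right) - 120 = -120 + u^{2} - 2 u$)
$A{\left(-3 \right)} 3 \left(-4\right) 0 = \left(-120 + \left(-3\right)^{2} - -6\right) 3 \left(-4\right) 0 = \left(-120 + 9 + 6\right) \left(\left(-12\right) 0\right) = \left(-105\right) 0 = 0$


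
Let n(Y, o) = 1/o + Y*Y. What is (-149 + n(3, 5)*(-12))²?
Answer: 1682209/25 ≈ 67288.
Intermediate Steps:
n(Y, o) = Y² + 1/o (n(Y, o) = 1/o + Y² = Y² + 1/o)
(-149 + n(3, 5)*(-12))² = (-149 + (3² + 1/5)*(-12))² = (-149 + (9 + ⅕)*(-12))² = (-149 + (46/5)*(-12))² = (-149 - 552/5)² = (-1297/5)² = 1682209/25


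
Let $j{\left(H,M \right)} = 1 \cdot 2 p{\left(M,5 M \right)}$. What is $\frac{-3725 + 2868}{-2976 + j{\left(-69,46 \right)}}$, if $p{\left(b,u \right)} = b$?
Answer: $\frac{857}{2884} \approx 0.29716$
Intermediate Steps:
$j{\left(H,M \right)} = 2 M$ ($j{\left(H,M \right)} = 1 \cdot 2 M = 2 M$)
$\frac{-3725 + 2868}{-2976 + j{\left(-69,46 \right)}} = \frac{-3725 + 2868}{-2976 + 2 \cdot 46} = - \frac{857}{-2976 + 92} = - \frac{857}{-2884} = \left(-857\right) \left(- \frac{1}{2884}\right) = \frac{857}{2884}$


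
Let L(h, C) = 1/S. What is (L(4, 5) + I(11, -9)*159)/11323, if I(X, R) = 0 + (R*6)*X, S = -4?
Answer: -377785/45292 ≈ -8.3411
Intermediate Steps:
L(h, C) = -¼ (L(h, C) = 1/(-4) = -¼)
I(X, R) = 6*R*X (I(X, R) = 0 + (6*R)*X = 0 + 6*R*X = 6*R*X)
(L(4, 5) + I(11, -9)*159)/11323 = (-¼ + (6*(-9)*11)*159)/11323 = (-¼ - 594*159)*(1/11323) = (-¼ - 94446)*(1/11323) = -377785/4*1/11323 = -377785/45292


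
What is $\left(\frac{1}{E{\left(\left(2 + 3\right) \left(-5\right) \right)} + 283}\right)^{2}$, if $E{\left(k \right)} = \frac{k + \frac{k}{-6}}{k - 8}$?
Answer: $\frac{39204}{3153833281} \approx 1.2431 \cdot 10^{-5}$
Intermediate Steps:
$E{\left(k \right)} = \frac{5 k}{6 \left(-8 + k\right)}$ ($E{\left(k \right)} = \frac{k + k \left(- \frac{1}{6}\right)}{-8 + k} = \frac{k - \frac{k}{6}}{-8 + k} = \frac{\frac{5}{6} k}{-8 + k} = \frac{5 k}{6 \left(-8 + k\right)}$)
$\left(\frac{1}{E{\left(\left(2 + 3\right) \left(-5\right) \right)} + 283}\right)^{2} = \left(\frac{1}{\frac{5 \left(2 + 3\right) \left(-5\right)}{6 \left(-8 + \left(2 + 3\right) \left(-5\right)\right)} + 283}\right)^{2} = \left(\frac{1}{\frac{5 \cdot 5 \left(-5\right)}{6 \left(-8 + 5 \left(-5\right)\right)} + 283}\right)^{2} = \left(\frac{1}{\frac{5}{6} \left(-25\right) \frac{1}{-8 - 25} + 283}\right)^{2} = \left(\frac{1}{\frac{5}{6} \left(-25\right) \frac{1}{-33} + 283}\right)^{2} = \left(\frac{1}{\frac{5}{6} \left(-25\right) \left(- \frac{1}{33}\right) + 283}\right)^{2} = \left(\frac{1}{\frac{125}{198} + 283}\right)^{2} = \left(\frac{1}{\frac{56159}{198}}\right)^{2} = \left(\frac{198}{56159}\right)^{2} = \frac{39204}{3153833281}$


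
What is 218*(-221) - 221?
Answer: -48399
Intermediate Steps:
218*(-221) - 221 = -48178 - 221 = -48399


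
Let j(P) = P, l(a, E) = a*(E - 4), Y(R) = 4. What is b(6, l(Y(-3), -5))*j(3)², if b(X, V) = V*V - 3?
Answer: 11637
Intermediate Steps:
l(a, E) = a*(-4 + E)
b(X, V) = -3 + V² (b(X, V) = V² - 3 = -3 + V²)
b(6, l(Y(-3), -5))*j(3)² = (-3 + (4*(-4 - 5))²)*3² = (-3 + (4*(-9))²)*9 = (-3 + (-36)²)*9 = (-3 + 1296)*9 = 1293*9 = 11637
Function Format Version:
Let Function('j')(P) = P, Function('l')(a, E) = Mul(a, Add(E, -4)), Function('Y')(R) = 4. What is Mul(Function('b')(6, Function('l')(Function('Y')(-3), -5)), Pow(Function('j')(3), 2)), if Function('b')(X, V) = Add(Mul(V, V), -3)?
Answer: 11637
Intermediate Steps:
Function('l')(a, E) = Mul(a, Add(-4, E))
Function('b')(X, V) = Add(-3, Pow(V, 2)) (Function('b')(X, V) = Add(Pow(V, 2), -3) = Add(-3, Pow(V, 2)))
Mul(Function('b')(6, Function('l')(Function('Y')(-3), -5)), Pow(Function('j')(3), 2)) = Mul(Add(-3, Pow(Mul(4, Add(-4, -5)), 2)), Pow(3, 2)) = Mul(Add(-3, Pow(Mul(4, -9), 2)), 9) = Mul(Add(-3, Pow(-36, 2)), 9) = Mul(Add(-3, 1296), 9) = Mul(1293, 9) = 11637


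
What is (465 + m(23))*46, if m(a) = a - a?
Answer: 21390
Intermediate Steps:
m(a) = 0
(465 + m(23))*46 = (465 + 0)*46 = 465*46 = 21390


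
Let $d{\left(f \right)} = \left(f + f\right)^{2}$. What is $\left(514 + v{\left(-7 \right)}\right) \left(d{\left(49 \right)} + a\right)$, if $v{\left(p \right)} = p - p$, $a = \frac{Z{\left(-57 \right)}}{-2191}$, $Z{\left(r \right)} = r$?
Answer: $\frac{10815804394}{2191} \approx 4.9365 \cdot 10^{6}$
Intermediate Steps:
$d{\left(f \right)} = 4 f^{2}$ ($d{\left(f \right)} = \left(2 f\right)^{2} = 4 f^{2}$)
$a = \frac{57}{2191}$ ($a = - \frac{57}{-2191} = \left(-57\right) \left(- \frac{1}{2191}\right) = \frac{57}{2191} \approx 0.026016$)
$v{\left(p \right)} = 0$
$\left(514 + v{\left(-7 \right)}\right) \left(d{\left(49 \right)} + a\right) = \left(514 + 0\right) \left(4 \cdot 49^{2} + \frac{57}{2191}\right) = 514 \left(4 \cdot 2401 + \frac{57}{2191}\right) = 514 \left(9604 + \frac{57}{2191}\right) = 514 \cdot \frac{21042421}{2191} = \frac{10815804394}{2191}$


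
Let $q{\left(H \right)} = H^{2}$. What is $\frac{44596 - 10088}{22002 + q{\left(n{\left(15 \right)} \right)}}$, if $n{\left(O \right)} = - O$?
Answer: $\frac{34508}{22227} \approx 1.5525$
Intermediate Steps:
$\frac{44596 - 10088}{22002 + q{\left(n{\left(15 \right)} \right)}} = \frac{44596 - 10088}{22002 + \left(\left(-1\right) 15\right)^{2}} = \frac{34508}{22002 + \left(-15\right)^{2}} = \frac{34508}{22002 + 225} = \frac{34508}{22227}$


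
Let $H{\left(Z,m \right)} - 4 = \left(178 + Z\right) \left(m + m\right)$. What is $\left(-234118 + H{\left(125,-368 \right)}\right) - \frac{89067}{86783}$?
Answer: $- \frac{39670507593}{86783} \approx -4.5712 \cdot 10^{5}$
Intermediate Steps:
$H{\left(Z,m \right)} = 4 + 2 m \left(178 + Z\right)$ ($H{\left(Z,m \right)} = 4 + \left(178 + Z\right) \left(m + m\right) = 4 + \left(178 + Z\right) 2 m = 4 + 2 m \left(178 + Z\right)$)
$\left(-234118 + H{\left(125,-368 \right)}\right) - \frac{89067}{86783} = \left(-234118 + \left(4 + 356 \left(-368\right) + 2 \cdot 125 \left(-368\right)\right)\right) - \frac{89067}{86783} = \left(-234118 - 223004\right) - \frac{89067}{86783} = -457122 - \frac{89067}{86783} = - \frac{39670507593}{86783}$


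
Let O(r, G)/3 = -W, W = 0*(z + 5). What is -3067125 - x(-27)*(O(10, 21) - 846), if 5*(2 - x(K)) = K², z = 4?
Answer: -15943899/5 ≈ -3.1888e+6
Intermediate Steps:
W = 0 (W = 0*(4 + 5) = 0*9 = 0)
O(r, G) = 0 (O(r, G) = 3*(-1*0) = 3*0 = 0)
x(K) = 2 - K²/5
-3067125 - x(-27)*(O(10, 21) - 846) = -3067125 - (2 - ⅕*(-27)²)*(0 - 846) = -3067125 - (2 - ⅕*729)*(-846) = -3067125 - (2 - 729/5)*(-846) = -3067125 - (-719)*(-846)/5 = -3067125 - 1*608274/5 = -3067125 - 608274/5 = -15943899/5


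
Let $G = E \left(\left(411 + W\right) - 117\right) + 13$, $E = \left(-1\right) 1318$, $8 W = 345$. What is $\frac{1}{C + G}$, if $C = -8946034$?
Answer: $- \frac{4}{37561407} \approx -1.0649 \cdot 10^{-7}$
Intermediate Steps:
$W = \frac{345}{8}$ ($W = \frac{1}{8} \cdot 345 = \frac{345}{8} \approx 43.125$)
$E = -1318$
$G = - \frac{1777271}{4}$ ($G = - 1318 \left(\left(411 + \frac{345}{8}\right) - 117\right) + 13 = - 1318 \left(\frac{3633}{8} - 117\right) + 13 = \left(-1318\right) \frac{2697}{8} + 13 = - \frac{1777323}{4} + 13 = - \frac{1777271}{4} \approx -4.4432 \cdot 10^{5}$)
$\frac{1}{C + G} = \frac{1}{-8946034 - \frac{1777271}{4}} = \frac{1}{- \frac{37561407}{4}} = - \frac{4}{37561407}$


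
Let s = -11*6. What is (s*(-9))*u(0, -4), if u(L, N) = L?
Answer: 0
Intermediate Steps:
s = -66
(s*(-9))*u(0, -4) = -66*(-9)*0 = 594*0 = 0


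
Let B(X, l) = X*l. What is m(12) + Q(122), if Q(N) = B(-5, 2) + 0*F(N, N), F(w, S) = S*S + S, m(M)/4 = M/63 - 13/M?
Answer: -95/7 ≈ -13.571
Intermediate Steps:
m(M) = -52/M + 4*M/63 (m(M) = 4*(M/63 - 13/M) = 4*(-13/M + M/63) = -52/M + 4*M/63)
F(w, S) = S + S**2 (F(w, S) = S**2 + S = S + S**2)
Q(N) = -10 (Q(N) = -5*2 + 0*(N*(1 + N)) = -10 + 0 = -10)
m(12) + Q(122) = (-52/12 + (4/63)*12) - 10 = (-52*1/12 + 16/21) - 10 = (-13/3 + 16/21) - 10 = -25/7 - 10 = -95/7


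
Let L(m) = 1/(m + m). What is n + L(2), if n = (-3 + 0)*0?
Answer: 1/4 ≈ 0.25000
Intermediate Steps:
L(m) = 1/(2*m)
n = 0 (n = -3*0 = 0)
n + L(2) = 0 + (1/2)/2 = 0 + (1/2)*(1/2) = 0 + 1/4 = 1/4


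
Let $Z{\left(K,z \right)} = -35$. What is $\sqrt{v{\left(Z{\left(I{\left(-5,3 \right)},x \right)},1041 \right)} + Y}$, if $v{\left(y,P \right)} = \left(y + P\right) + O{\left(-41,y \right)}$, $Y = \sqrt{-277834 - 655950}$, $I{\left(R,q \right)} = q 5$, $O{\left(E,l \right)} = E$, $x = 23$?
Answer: $\sqrt{965 + 2 i \sqrt{233446}} \approx 34.137 + 14.154 i$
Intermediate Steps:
$I{\left(R,q \right)} = 5 q$
$Y = 2 i \sqrt{233446}$ ($Y = \sqrt{-933784} = 2 i \sqrt{233446} \approx 966.33 i$)
$v{\left(y,P \right)} = -41 + P + y$ ($v{\left(y,P \right)} = \left(y + P\right) - 41 = \left(P + y\right) - 41 = -41 + P + y$)
$\sqrt{v{\left(Z{\left(I{\left(-5,3 \right)},x \right)},1041 \right)} + Y} = \sqrt{\left(-41 + 1041 - 35\right) + 2 i \sqrt{233446}} = \sqrt{965 + 2 i \sqrt{233446}}$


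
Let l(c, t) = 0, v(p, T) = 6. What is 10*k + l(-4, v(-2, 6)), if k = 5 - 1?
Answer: 40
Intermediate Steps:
k = 4
10*k + l(-4, v(-2, 6)) = 10*4 + 0 = 40 + 0 = 40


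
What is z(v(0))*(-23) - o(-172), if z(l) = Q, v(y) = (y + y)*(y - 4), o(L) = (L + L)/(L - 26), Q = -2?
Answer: 4382/99 ≈ 44.263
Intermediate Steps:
o(L) = 2*L/(-26 + L) (o(L) = (2*L)/(-26 + L) = 2*L/(-26 + L))
v(y) = 2*y*(-4 + y) (v(y) = (2*y)*(-4 + y) = 2*y*(-4 + y))
z(l) = -2
z(v(0))*(-23) - o(-172) = -2*(-23) - 2*(-172)/(-26 - 172) = 46 - 2*(-172)/(-198) = 46 - 2*(-172)*(-1)/198 = 46 - 1*172/99 = 46 - 172/99 = 4382/99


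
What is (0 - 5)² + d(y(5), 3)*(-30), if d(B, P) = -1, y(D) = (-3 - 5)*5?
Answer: 55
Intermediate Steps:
y(D) = -40 (y(D) = -8*5 = -40)
(0 - 5)² + d(y(5), 3)*(-30) = (0 - 5)² - 1*(-30) = (-5)² + 30 = 25 + 30 = 55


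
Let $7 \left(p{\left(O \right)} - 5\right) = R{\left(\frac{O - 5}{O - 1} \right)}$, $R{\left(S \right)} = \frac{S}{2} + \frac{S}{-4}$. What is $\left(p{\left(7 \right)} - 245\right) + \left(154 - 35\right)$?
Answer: $- \frac{10163}{84} \approx -120.99$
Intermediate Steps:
$R{\left(S \right)} = \frac{S}{4}$ ($R{\left(S \right)} = S \frac{1}{2} + S \left(- \frac{1}{4}\right) = \frac{S}{2} - \frac{S}{4} = \frac{S}{4}$)
$p{\left(O \right)} = 5 + \frac{-5 + O}{28 \left(-1 + O\right)}$ ($p{\left(O \right)} = 5 + \frac{\frac{1}{4} \frac{O - 5}{O - 1}}{7} = 5 + \frac{\frac{1}{4} \frac{-5 + O}{-1 + O}}{7} = 5 + \frac{\frac{1}{4} \frac{1}{-1 + O} \left(-5 + O\right)}{7} = 5 + \frac{-5 + O}{28 \left(-1 + O\right)}$)
$\left(p{\left(7 \right)} - 245\right) + \left(154 - 35\right) = \left(\frac{-145 + 141 \cdot 7}{28 \left(-1 + 7\right)} - 245\right) + \left(154 - 35\right) = \left(\frac{-145 + 987}{28 \cdot 6} - 245\right) + 119 = \left(\frac{1}{28} \cdot \frac{1}{6} \cdot 842 - 245\right) + 119 = \left(\frac{421}{84} - 245\right) + 119 = - \frac{20159}{84} + 119 = - \frac{10163}{84}$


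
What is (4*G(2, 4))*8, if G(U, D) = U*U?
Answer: 128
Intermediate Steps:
G(U, D) = U²
(4*G(2, 4))*8 = (4*2²)*8 = (4*4)*8 = 16*8 = 128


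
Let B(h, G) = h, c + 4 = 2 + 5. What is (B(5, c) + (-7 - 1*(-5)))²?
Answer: 9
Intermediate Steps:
c = 3 (c = -4 + (2 + 5) = -4 + 7 = 3)
(B(5, c) + (-7 - 1*(-5)))² = (5 + (-7 - 1*(-5)))² = (5 + (-7 + 5))² = (5 - 2)² = 3² = 9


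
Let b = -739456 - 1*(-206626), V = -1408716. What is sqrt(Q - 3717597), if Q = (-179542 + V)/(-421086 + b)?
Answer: I*sqrt(845711798928065526)/476958 ≈ 1928.1*I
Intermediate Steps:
b = -532830 (b = -739456 + 206626 = -532830)
Q = 794129/476958 (Q = (-179542 - 1408716)/(-421086 - 532830) = -1588258/(-953916) = -1588258*(-1/953916) = 794129/476958 ≈ 1.6650)
sqrt(Q - 3717597) = sqrt(794129/476958 - 3717597) = sqrt(-1773136835797/476958) = I*sqrt(845711798928065526)/476958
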